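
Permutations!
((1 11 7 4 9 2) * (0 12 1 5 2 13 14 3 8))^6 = (0 9 12 13 1 14 11 3 7 8 4)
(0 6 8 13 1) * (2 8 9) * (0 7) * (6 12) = (0 12 6 9 2 8 13 1 7) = [12, 7, 8, 3, 4, 5, 9, 0, 13, 2, 10, 11, 6, 1]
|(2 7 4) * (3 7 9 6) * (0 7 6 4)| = 6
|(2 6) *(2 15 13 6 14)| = 6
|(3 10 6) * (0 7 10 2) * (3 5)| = |(0 7 10 6 5 3 2)| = 7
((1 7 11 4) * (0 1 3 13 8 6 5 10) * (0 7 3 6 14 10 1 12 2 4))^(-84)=((0 12 2 4 6 5 1 3 13 8 14 10 7 11))^(-84)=(14)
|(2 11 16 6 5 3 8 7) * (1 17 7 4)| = |(1 17 7 2 11 16 6 5 3 8 4)| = 11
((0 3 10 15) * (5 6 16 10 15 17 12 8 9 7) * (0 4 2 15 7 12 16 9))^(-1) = (0 8 12 9 6 5 7 3)(2 4 15)(10 16 17)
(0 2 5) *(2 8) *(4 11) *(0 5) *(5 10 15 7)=(0 8 2)(4 11)(5 10 15 7)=[8, 1, 0, 3, 11, 10, 6, 5, 2, 9, 15, 4, 12, 13, 14, 7]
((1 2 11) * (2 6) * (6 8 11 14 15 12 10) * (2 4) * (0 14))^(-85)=((0 14 15 12 10 6 4 2)(1 8 11))^(-85)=(0 12 4 14 10 2 15 6)(1 11 8)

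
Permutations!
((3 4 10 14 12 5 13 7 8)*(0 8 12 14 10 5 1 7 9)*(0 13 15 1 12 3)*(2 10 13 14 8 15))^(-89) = (0 1 3 5 10 9 8 15 7 4 2 13 14)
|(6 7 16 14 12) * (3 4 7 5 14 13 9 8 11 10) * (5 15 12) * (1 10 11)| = |(1 10 3 4 7 16 13 9 8)(5 14)(6 15 12)| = 18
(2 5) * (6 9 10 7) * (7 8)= (2 5)(6 9 10 8 7)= [0, 1, 5, 3, 4, 2, 9, 6, 7, 10, 8]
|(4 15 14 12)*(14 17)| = 5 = |(4 15 17 14 12)|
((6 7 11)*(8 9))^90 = (11)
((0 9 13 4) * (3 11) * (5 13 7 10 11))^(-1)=((0 9 7 10 11 3 5 13 4))^(-1)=(0 4 13 5 3 11 10 7 9)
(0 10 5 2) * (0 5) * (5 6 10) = (0 5 2 6 10) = [5, 1, 6, 3, 4, 2, 10, 7, 8, 9, 0]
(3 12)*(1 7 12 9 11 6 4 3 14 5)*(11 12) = [0, 7, 2, 9, 3, 1, 4, 11, 8, 12, 10, 6, 14, 13, 5] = (1 7 11 6 4 3 9 12 14 5)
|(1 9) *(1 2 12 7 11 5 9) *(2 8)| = |(2 12 7 11 5 9 8)| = 7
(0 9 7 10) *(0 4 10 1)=[9, 0, 2, 3, 10, 5, 6, 1, 8, 7, 4]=(0 9 7 1)(4 10)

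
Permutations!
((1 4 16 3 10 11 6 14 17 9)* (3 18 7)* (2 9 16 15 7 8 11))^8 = ((1 4 15 7 3 10 2 9)(6 14 17 16 18 8 11))^8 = (6 14 17 16 18 8 11)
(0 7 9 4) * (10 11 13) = (0 7 9 4)(10 11 13) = [7, 1, 2, 3, 0, 5, 6, 9, 8, 4, 11, 13, 12, 10]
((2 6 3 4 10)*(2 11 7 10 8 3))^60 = (11)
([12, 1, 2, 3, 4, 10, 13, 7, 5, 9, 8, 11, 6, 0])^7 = (0 13 6 12)(5 10 8)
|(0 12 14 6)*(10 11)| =|(0 12 14 6)(10 11)| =4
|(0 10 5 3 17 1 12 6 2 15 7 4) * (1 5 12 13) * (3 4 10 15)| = 22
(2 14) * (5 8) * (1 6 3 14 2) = [0, 6, 2, 14, 4, 8, 3, 7, 5, 9, 10, 11, 12, 13, 1] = (1 6 3 14)(5 8)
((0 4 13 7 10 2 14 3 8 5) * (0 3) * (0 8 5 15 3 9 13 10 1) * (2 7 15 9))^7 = (0 10 1 4 7)(2 5 3 15 13 9 8 14)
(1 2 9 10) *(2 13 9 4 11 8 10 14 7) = (1 13 9 14 7 2 4 11 8 10) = [0, 13, 4, 3, 11, 5, 6, 2, 10, 14, 1, 8, 12, 9, 7]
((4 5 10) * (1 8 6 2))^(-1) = (1 2 6 8)(4 10 5)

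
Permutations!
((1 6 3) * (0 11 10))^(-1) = ((0 11 10)(1 6 3))^(-1) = (0 10 11)(1 3 6)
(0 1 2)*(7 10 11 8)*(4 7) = (0 1 2)(4 7 10 11 8) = [1, 2, 0, 3, 7, 5, 6, 10, 4, 9, 11, 8]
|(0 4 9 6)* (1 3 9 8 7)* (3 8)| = 15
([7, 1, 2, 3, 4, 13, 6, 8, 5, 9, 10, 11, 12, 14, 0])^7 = [7, 1, 2, 3, 4, 13, 6, 8, 5, 9, 10, 11, 12, 14, 0]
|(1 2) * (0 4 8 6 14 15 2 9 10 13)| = 11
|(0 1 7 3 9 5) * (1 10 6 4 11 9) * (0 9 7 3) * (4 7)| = |(0 10 6 7)(1 3)(4 11)(5 9)| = 4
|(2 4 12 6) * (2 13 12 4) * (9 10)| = |(6 13 12)(9 10)| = 6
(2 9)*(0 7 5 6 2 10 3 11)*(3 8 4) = (0 7 5 6 2 9 10 8 4 3 11) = [7, 1, 9, 11, 3, 6, 2, 5, 4, 10, 8, 0]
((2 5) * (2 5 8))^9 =(2 8)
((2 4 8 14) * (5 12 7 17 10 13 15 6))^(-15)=((2 4 8 14)(5 12 7 17 10 13 15 6))^(-15)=(2 4 8 14)(5 12 7 17 10 13 15 6)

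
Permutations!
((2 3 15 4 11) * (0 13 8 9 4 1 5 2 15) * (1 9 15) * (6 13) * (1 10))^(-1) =((0 6 13 8 15 9 4 11 10 1 5 2 3))^(-1) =(0 3 2 5 1 10 11 4 9 15 8 13 6)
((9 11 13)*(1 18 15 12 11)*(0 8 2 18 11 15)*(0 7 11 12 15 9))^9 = (0 2 7 13 8 18 11)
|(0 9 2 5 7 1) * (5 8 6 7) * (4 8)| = 8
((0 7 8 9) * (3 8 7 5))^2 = (0 3 9 5 8)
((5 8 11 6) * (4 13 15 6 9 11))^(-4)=((4 13 15 6 5 8)(9 11))^(-4)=(4 15 5)(6 8 13)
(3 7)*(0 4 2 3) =[4, 1, 3, 7, 2, 5, 6, 0] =(0 4 2 3 7)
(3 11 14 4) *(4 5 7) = (3 11 14 5 7 4) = [0, 1, 2, 11, 3, 7, 6, 4, 8, 9, 10, 14, 12, 13, 5]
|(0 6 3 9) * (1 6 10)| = 6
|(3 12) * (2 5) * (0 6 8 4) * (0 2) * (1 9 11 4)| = 18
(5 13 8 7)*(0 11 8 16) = (0 11 8 7 5 13 16) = [11, 1, 2, 3, 4, 13, 6, 5, 7, 9, 10, 8, 12, 16, 14, 15, 0]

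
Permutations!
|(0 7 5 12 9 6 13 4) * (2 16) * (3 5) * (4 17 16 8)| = |(0 7 3 5 12 9 6 13 17 16 2 8 4)| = 13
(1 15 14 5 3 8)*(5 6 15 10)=(1 10 5 3 8)(6 15 14)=[0, 10, 2, 8, 4, 3, 15, 7, 1, 9, 5, 11, 12, 13, 6, 14]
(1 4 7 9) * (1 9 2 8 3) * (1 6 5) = (9)(1 4 7 2 8 3 6 5) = [0, 4, 8, 6, 7, 1, 5, 2, 3, 9]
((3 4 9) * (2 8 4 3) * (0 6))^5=(0 6)(2 8 4 9)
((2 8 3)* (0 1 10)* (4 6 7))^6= (10)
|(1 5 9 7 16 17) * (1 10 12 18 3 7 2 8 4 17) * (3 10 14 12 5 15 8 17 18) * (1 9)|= 56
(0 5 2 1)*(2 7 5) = (0 2 1)(5 7) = [2, 0, 1, 3, 4, 7, 6, 5]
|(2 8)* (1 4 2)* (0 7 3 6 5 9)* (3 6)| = |(0 7 6 5 9)(1 4 2 8)| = 20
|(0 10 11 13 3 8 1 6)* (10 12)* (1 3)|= 14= |(0 12 10 11 13 1 6)(3 8)|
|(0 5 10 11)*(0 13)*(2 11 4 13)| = |(0 5 10 4 13)(2 11)| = 10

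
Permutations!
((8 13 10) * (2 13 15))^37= ((2 13 10 8 15))^37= (2 10 15 13 8)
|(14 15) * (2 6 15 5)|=|(2 6 15 14 5)|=5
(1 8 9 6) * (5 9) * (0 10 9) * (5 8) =(0 10 9 6 1 5) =[10, 5, 2, 3, 4, 0, 1, 7, 8, 6, 9]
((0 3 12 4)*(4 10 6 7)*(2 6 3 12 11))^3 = ((0 12 10 3 11 2 6 7 4))^3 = (0 3 6)(2 4 10)(7 12 11)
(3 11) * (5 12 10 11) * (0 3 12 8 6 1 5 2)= (0 3 2)(1 5 8 6)(10 11 12)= [3, 5, 0, 2, 4, 8, 1, 7, 6, 9, 11, 12, 10]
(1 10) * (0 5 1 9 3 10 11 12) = [5, 11, 2, 10, 4, 1, 6, 7, 8, 3, 9, 12, 0] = (0 5 1 11 12)(3 10 9)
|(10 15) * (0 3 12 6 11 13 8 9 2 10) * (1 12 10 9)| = 12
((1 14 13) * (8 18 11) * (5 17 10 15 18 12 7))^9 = (18)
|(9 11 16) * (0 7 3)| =|(0 7 3)(9 11 16)| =3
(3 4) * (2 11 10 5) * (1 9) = (1 9)(2 11 10 5)(3 4) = [0, 9, 11, 4, 3, 2, 6, 7, 8, 1, 5, 10]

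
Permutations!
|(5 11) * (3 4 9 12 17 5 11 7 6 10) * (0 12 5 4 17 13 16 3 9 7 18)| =|(0 12 13 16 3 17 4 7 6 10 9 5 18)| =13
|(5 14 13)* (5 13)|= 2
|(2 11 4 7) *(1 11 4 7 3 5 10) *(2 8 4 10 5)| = 8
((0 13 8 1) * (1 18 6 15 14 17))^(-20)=((0 13 8 18 6 15 14 17 1))^(-20)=(0 17 15 18 13 1 14 6 8)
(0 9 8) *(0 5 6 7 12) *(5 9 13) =(0 13 5 6 7 12)(8 9) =[13, 1, 2, 3, 4, 6, 7, 12, 9, 8, 10, 11, 0, 5]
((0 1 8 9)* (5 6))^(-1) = (0 9 8 1)(5 6)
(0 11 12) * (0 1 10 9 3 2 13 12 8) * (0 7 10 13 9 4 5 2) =(0 11 8 7 10 4 5 2 9 3)(1 13 12) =[11, 13, 9, 0, 5, 2, 6, 10, 7, 3, 4, 8, 1, 12]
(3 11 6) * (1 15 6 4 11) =(1 15 6 3)(4 11) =[0, 15, 2, 1, 11, 5, 3, 7, 8, 9, 10, 4, 12, 13, 14, 6]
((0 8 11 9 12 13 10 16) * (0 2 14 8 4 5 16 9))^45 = ((0 4 5 16 2 14 8 11)(9 12 13 10))^45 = (0 14 5 11 2 4 8 16)(9 12 13 10)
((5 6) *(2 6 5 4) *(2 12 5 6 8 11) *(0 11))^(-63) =(0 11 2 8)(4 12 5 6) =((0 11 2 8)(4 12 5 6))^(-63)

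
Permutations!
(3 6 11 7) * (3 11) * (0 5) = (0 5)(3 6)(7 11) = [5, 1, 2, 6, 4, 0, 3, 11, 8, 9, 10, 7]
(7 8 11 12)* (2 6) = [0, 1, 6, 3, 4, 5, 2, 8, 11, 9, 10, 12, 7] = (2 6)(7 8 11 12)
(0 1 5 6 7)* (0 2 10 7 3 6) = [1, 5, 10, 6, 4, 0, 3, 2, 8, 9, 7] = (0 1 5)(2 10 7)(3 6)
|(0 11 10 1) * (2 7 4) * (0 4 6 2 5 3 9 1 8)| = |(0 11 10 8)(1 4 5 3 9)(2 7 6)| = 60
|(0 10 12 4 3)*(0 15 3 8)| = 10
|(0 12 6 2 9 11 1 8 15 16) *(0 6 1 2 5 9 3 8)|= 9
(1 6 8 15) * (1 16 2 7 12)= (1 6 8 15 16 2 7 12)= [0, 6, 7, 3, 4, 5, 8, 12, 15, 9, 10, 11, 1, 13, 14, 16, 2]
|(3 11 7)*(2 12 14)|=3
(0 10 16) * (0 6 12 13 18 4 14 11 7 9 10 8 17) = [8, 1, 2, 3, 14, 5, 12, 9, 17, 10, 16, 7, 13, 18, 11, 15, 6, 0, 4] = (0 8 17)(4 14 11 7 9 10 16 6 12 13 18)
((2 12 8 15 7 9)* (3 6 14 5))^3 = (2 15)(3 5 14 6)(7 12)(8 9)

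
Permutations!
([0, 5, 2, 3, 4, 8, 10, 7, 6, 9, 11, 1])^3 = [0, 6, 2, 3, 4, 10, 1, 7, 11, 9, 5, 8]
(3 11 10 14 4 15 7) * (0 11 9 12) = [11, 1, 2, 9, 15, 5, 6, 3, 8, 12, 14, 10, 0, 13, 4, 7] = (0 11 10 14 4 15 7 3 9 12)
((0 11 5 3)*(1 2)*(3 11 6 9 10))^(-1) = (0 3 10 9 6)(1 2)(5 11)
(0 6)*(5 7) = [6, 1, 2, 3, 4, 7, 0, 5] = (0 6)(5 7)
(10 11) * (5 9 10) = (5 9 10 11) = [0, 1, 2, 3, 4, 9, 6, 7, 8, 10, 11, 5]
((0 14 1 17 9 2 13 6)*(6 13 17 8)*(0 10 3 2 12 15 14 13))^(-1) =(0 13)(1 14 15 12 9 17 2 3 10 6 8)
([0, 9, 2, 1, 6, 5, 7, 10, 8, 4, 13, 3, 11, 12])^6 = (1 13 4 11 7)(3 10 9 12 6)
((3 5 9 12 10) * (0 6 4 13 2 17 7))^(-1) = (0 7 17 2 13 4 6)(3 10 12 9 5)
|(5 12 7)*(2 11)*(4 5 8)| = 10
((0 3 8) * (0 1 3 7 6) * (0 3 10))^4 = (0 8 7 1 6 10 3)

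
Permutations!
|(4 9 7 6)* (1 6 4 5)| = |(1 6 5)(4 9 7)| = 3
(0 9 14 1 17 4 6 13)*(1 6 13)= (0 9 14 6 1 17 4 13)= [9, 17, 2, 3, 13, 5, 1, 7, 8, 14, 10, 11, 12, 0, 6, 15, 16, 4]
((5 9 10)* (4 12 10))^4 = (4 9 5 10 12)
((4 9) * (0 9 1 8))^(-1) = ((0 9 4 1 8))^(-1) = (0 8 1 4 9)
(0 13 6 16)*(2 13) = [2, 1, 13, 3, 4, 5, 16, 7, 8, 9, 10, 11, 12, 6, 14, 15, 0] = (0 2 13 6 16)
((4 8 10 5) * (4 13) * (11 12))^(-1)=((4 8 10 5 13)(11 12))^(-1)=(4 13 5 10 8)(11 12)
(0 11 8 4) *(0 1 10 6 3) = (0 11 8 4 1 10 6 3) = [11, 10, 2, 0, 1, 5, 3, 7, 4, 9, 6, 8]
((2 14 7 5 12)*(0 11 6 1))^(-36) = (2 12 5 7 14)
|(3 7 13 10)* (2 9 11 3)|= |(2 9 11 3 7 13 10)|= 7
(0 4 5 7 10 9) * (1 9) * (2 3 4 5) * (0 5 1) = [1, 9, 3, 4, 2, 7, 6, 10, 8, 5, 0] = (0 1 9 5 7 10)(2 3 4)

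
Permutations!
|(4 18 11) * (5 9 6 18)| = |(4 5 9 6 18 11)| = 6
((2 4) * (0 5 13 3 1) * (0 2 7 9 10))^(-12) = ((0 5 13 3 1 2 4 7 9 10))^(-12) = (0 9 4 1 13)(2 3 5 10 7)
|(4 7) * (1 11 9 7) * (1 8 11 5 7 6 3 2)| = 10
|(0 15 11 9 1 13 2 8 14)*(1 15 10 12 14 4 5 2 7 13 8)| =|(0 10 12 14)(1 8 4 5 2)(7 13)(9 15 11)| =60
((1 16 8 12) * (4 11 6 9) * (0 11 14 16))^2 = ((0 11 6 9 4 14 16 8 12 1))^2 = (0 6 4 16 12)(1 11 9 14 8)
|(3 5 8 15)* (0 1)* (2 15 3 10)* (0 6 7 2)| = 21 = |(0 1 6 7 2 15 10)(3 5 8)|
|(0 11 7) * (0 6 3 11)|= 4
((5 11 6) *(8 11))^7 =((5 8 11 6))^7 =(5 6 11 8)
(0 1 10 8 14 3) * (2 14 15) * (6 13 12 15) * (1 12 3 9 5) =[12, 10, 14, 0, 4, 1, 13, 7, 6, 5, 8, 11, 15, 3, 9, 2] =(0 12 15 2 14 9 5 1 10 8 6 13 3)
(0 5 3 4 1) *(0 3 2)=(0 5 2)(1 3 4)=[5, 3, 0, 4, 1, 2]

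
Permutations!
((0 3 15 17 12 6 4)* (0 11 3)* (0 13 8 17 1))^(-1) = ((0 13 8 17 12 6 4 11 3 15 1))^(-1) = (0 1 15 3 11 4 6 12 17 8 13)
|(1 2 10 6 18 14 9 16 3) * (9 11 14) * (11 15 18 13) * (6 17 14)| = 30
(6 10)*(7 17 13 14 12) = (6 10)(7 17 13 14 12) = [0, 1, 2, 3, 4, 5, 10, 17, 8, 9, 6, 11, 7, 14, 12, 15, 16, 13]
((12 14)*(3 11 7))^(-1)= ((3 11 7)(12 14))^(-1)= (3 7 11)(12 14)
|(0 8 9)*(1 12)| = 6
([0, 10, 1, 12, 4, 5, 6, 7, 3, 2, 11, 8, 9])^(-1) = (1 2 9 12 3 8 11 10)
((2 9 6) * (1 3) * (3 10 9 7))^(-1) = ((1 10 9 6 2 7 3))^(-1) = (1 3 7 2 6 9 10)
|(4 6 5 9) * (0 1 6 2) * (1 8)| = |(0 8 1 6 5 9 4 2)| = 8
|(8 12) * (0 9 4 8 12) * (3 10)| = |(12)(0 9 4 8)(3 10)| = 4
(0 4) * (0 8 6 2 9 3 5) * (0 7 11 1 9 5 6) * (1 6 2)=(0 4 8)(1 9 3 2 5 7 11 6)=[4, 9, 5, 2, 8, 7, 1, 11, 0, 3, 10, 6]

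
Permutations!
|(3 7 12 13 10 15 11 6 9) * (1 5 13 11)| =30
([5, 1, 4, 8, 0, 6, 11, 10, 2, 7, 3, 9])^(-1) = [4, 1, 8, 10, 2, 0, 5, 9, 3, 11, 7, 6]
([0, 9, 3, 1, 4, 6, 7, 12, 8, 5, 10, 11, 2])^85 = (1 12 5 3 7 9 2 6)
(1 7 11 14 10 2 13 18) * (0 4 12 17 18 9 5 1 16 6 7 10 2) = [4, 10, 13, 3, 12, 1, 7, 11, 8, 5, 0, 14, 17, 9, 2, 15, 6, 18, 16] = (0 4 12 17 18 16 6 7 11 14 2 13 9 5 1 10)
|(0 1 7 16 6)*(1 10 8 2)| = |(0 10 8 2 1 7 16 6)| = 8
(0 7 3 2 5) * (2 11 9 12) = (0 7 3 11 9 12 2 5) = [7, 1, 5, 11, 4, 0, 6, 3, 8, 12, 10, 9, 2]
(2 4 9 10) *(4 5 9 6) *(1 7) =(1 7)(2 5 9 10)(4 6) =[0, 7, 5, 3, 6, 9, 4, 1, 8, 10, 2]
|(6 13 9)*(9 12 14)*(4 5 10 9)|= |(4 5 10 9 6 13 12 14)|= 8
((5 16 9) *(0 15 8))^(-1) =(0 8 15)(5 9 16)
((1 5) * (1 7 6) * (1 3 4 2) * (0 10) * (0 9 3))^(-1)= ((0 10 9 3 4 2 1 5 7 6))^(-1)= (0 6 7 5 1 2 4 3 9 10)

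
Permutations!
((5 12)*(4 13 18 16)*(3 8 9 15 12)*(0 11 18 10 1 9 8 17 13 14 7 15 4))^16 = ((0 11 18 16)(1 9 4 14 7 15 12 5 3 17 13 10))^16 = (18)(1 7 3)(4 12 13)(5 10 14)(9 15 17)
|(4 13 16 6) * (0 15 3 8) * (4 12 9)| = 12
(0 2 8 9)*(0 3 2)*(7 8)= (2 7 8 9 3)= [0, 1, 7, 2, 4, 5, 6, 8, 9, 3]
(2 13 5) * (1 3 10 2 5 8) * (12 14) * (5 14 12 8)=(1 3 10 2 13 5 14 8)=[0, 3, 13, 10, 4, 14, 6, 7, 1, 9, 2, 11, 12, 5, 8]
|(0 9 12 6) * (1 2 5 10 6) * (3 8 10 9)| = 5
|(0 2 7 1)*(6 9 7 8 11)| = |(0 2 8 11 6 9 7 1)| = 8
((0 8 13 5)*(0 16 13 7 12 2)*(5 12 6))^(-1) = ((0 8 7 6 5 16 13 12 2))^(-1) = (0 2 12 13 16 5 6 7 8)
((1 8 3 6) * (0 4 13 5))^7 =(0 5 13 4)(1 6 3 8)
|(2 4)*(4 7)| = |(2 7 4)| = 3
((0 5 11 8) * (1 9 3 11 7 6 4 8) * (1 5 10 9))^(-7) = (0 3 7 8 9 5 4 10 11 6)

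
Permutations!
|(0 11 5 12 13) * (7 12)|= 6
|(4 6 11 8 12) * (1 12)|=|(1 12 4 6 11 8)|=6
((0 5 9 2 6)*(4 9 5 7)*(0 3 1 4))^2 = (1 9 6)(2 3 4)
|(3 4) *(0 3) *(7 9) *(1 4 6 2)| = 6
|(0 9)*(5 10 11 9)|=5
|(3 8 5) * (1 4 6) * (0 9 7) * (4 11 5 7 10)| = 11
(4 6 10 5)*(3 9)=(3 9)(4 6 10 5)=[0, 1, 2, 9, 6, 4, 10, 7, 8, 3, 5]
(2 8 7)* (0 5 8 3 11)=(0 5 8 7 2 3 11)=[5, 1, 3, 11, 4, 8, 6, 2, 7, 9, 10, 0]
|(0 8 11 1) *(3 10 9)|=12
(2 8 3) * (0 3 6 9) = (0 3 2 8 6 9) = [3, 1, 8, 2, 4, 5, 9, 7, 6, 0]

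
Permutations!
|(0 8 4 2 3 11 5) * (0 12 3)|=|(0 8 4 2)(3 11 5 12)|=4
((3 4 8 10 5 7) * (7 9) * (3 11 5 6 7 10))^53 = (3 8 4)(5 11 7 6 10 9)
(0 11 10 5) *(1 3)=(0 11 10 5)(1 3)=[11, 3, 2, 1, 4, 0, 6, 7, 8, 9, 5, 10]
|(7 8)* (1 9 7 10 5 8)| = |(1 9 7)(5 8 10)| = 3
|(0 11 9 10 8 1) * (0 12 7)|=|(0 11 9 10 8 1 12 7)|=8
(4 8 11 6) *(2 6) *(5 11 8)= (2 6 4 5 11)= [0, 1, 6, 3, 5, 11, 4, 7, 8, 9, 10, 2]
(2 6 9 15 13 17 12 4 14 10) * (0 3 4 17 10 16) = (0 3 4 14 16)(2 6 9 15 13 10)(12 17) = [3, 1, 6, 4, 14, 5, 9, 7, 8, 15, 2, 11, 17, 10, 16, 13, 0, 12]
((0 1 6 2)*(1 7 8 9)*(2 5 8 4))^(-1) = ((0 7 4 2)(1 6 5 8 9))^(-1) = (0 2 4 7)(1 9 8 5 6)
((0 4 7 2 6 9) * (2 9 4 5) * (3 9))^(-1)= (0 9 3 7 4 6 2 5)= ((0 5 2 6 4 7 3 9))^(-1)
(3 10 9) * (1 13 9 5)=[0, 13, 2, 10, 4, 1, 6, 7, 8, 3, 5, 11, 12, 9]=(1 13 9 3 10 5)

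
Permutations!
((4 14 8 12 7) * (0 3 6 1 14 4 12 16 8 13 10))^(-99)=(0 10 13 14 1 6 3)(7 12)(8 16)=((0 3 6 1 14 13 10)(7 12)(8 16))^(-99)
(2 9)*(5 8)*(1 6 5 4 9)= (1 6 5 8 4 9 2)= [0, 6, 1, 3, 9, 8, 5, 7, 4, 2]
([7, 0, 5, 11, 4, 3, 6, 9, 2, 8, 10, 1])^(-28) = (0 1 11 3 5 2 8 9 7)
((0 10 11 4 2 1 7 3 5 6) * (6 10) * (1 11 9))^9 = ((0 6)(1 7 3 5 10 9)(2 11 4))^9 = (11)(0 6)(1 5)(3 9)(7 10)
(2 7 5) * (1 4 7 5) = [0, 4, 5, 3, 7, 2, 6, 1] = (1 4 7)(2 5)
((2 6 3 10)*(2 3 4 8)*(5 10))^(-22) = ((2 6 4 8)(3 5 10))^(-22) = (2 4)(3 10 5)(6 8)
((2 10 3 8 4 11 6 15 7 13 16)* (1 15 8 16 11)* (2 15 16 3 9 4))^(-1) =((1 16 15 7 13 11 6 8 2 10 9 4))^(-1) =(1 4 9 10 2 8 6 11 13 7 15 16)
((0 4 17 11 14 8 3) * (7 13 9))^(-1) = (0 3 8 14 11 17 4)(7 9 13)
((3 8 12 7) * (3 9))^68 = (3 7 8 9 12)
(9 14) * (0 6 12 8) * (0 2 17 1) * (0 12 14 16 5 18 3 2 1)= (0 6 14 9 16 5 18 3 2 17)(1 12 8)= [6, 12, 17, 2, 4, 18, 14, 7, 1, 16, 10, 11, 8, 13, 9, 15, 5, 0, 3]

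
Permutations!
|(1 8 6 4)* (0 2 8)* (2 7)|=7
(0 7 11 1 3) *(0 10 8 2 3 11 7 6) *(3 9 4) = (0 6)(1 11)(2 9 4 3 10 8) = [6, 11, 9, 10, 3, 5, 0, 7, 2, 4, 8, 1]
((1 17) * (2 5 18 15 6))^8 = ((1 17)(2 5 18 15 6))^8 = (2 15 5 6 18)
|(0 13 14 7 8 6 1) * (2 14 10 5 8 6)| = 10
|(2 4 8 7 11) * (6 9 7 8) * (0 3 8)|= 6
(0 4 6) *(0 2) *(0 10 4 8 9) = (0 8 9)(2 10 4 6) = [8, 1, 10, 3, 6, 5, 2, 7, 9, 0, 4]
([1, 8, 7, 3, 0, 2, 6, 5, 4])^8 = (8)(2 5 7)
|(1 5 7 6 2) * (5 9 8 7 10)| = 6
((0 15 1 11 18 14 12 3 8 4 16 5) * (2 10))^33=(0 4 12 11)(1 5 8 14)(2 10)(3 18 15 16)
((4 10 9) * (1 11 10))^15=((1 11 10 9 4))^15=(11)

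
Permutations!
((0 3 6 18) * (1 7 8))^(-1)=(0 18 6 3)(1 8 7)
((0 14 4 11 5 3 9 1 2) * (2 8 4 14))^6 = (14)(1 9 3 5 11 4 8)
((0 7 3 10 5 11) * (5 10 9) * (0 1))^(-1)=((0 7 3 9 5 11 1))^(-1)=(0 1 11 5 9 3 7)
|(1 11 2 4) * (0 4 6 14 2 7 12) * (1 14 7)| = 14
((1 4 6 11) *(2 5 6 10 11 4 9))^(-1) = ((1 9 2 5 6 4 10 11))^(-1) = (1 11 10 4 6 5 2 9)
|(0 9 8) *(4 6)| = 6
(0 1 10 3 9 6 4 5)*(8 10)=(0 1 8 10 3 9 6 4 5)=[1, 8, 2, 9, 5, 0, 4, 7, 10, 6, 3]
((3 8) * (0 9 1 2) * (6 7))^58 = ((0 9 1 2)(3 8)(6 7))^58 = (0 1)(2 9)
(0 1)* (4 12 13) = (0 1)(4 12 13) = [1, 0, 2, 3, 12, 5, 6, 7, 8, 9, 10, 11, 13, 4]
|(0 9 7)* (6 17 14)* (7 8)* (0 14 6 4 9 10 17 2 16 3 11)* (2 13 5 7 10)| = 10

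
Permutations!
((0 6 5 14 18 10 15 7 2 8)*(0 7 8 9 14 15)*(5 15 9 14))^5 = (0 2 6 14 15 18 8 10 7)(5 9)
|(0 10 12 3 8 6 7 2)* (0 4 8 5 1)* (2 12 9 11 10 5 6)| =12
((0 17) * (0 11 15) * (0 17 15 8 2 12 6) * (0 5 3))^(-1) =(0 3 5 6 12 2 8 11 17 15)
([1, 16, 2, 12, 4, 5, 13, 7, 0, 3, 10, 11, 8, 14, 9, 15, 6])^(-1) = (0 8 12 3 9 14 13 6 16 1)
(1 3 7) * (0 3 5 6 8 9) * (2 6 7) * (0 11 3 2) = (0 2 6 8 9 11 3)(1 5 7) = [2, 5, 6, 0, 4, 7, 8, 1, 9, 11, 10, 3]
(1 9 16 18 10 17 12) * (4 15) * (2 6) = (1 9 16 18 10 17 12)(2 6)(4 15) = [0, 9, 6, 3, 15, 5, 2, 7, 8, 16, 17, 11, 1, 13, 14, 4, 18, 12, 10]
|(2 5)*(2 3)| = |(2 5 3)| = 3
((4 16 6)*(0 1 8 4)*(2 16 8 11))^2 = ((0 1 11 2 16 6)(4 8))^2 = (0 11 16)(1 2 6)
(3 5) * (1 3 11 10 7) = (1 3 5 11 10 7) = [0, 3, 2, 5, 4, 11, 6, 1, 8, 9, 7, 10]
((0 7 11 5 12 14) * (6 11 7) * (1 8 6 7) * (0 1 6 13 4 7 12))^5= ((0 12 14 1 8 13 4 7 6 11 5))^5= (0 13 5 8 11 1 6 14 7 12 4)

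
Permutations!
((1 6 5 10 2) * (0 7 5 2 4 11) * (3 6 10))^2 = (0 5 6 1 4)(2 10 11 7 3)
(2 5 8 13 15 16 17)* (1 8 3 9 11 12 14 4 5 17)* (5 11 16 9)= [0, 8, 17, 5, 11, 3, 6, 7, 13, 16, 10, 12, 14, 15, 4, 9, 1, 2]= (1 8 13 15 9 16)(2 17)(3 5)(4 11 12 14)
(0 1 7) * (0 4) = (0 1 7 4) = [1, 7, 2, 3, 0, 5, 6, 4]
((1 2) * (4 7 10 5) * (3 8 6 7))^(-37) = (1 2)(3 5 7 8 4 10 6)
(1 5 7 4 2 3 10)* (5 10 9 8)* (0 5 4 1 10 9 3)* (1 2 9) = (10)(0 5 7 2)(4 9 8) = [5, 1, 0, 3, 9, 7, 6, 2, 4, 8, 10]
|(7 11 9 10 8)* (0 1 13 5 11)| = 9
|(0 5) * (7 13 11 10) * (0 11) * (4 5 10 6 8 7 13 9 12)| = 24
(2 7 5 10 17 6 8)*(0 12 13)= [12, 1, 7, 3, 4, 10, 8, 5, 2, 9, 17, 11, 13, 0, 14, 15, 16, 6]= (0 12 13)(2 7 5 10 17 6 8)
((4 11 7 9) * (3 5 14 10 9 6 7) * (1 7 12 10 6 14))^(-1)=((1 7 14 6 12 10 9 4 11 3 5))^(-1)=(1 5 3 11 4 9 10 12 6 14 7)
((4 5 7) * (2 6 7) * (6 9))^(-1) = ((2 9 6 7 4 5))^(-1) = (2 5 4 7 6 9)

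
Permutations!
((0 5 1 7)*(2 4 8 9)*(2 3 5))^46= ((0 2 4 8 9 3 5 1 7))^46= (0 2 4 8 9 3 5 1 7)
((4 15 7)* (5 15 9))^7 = (4 5 7 9 15)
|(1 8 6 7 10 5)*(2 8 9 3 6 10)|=9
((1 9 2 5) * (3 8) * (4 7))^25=(1 9 2 5)(3 8)(4 7)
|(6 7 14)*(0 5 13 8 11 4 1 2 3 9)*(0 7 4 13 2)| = |(0 5 2 3 9 7 14 6 4 1)(8 11 13)| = 30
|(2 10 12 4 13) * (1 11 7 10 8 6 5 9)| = 12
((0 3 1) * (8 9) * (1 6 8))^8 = ((0 3 6 8 9 1))^8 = (0 6 9)(1 3 8)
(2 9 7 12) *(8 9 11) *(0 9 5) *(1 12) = (0 9 7 1 12 2 11 8 5) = [9, 12, 11, 3, 4, 0, 6, 1, 5, 7, 10, 8, 2]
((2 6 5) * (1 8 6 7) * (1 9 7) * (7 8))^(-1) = ((1 7 9 8 6 5 2))^(-1) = (1 2 5 6 8 9 7)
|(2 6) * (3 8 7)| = |(2 6)(3 8 7)| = 6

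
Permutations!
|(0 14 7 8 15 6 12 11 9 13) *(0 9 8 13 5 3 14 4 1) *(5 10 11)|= 12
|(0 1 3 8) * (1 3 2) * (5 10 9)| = 6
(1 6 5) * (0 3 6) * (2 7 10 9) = [3, 0, 7, 6, 4, 1, 5, 10, 8, 2, 9] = (0 3 6 5 1)(2 7 10 9)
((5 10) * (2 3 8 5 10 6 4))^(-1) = (10)(2 4 6 5 8 3)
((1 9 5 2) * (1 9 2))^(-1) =(1 5 9 2)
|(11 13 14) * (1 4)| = 6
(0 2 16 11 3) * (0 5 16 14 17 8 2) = [0, 1, 14, 5, 4, 16, 6, 7, 2, 9, 10, 3, 12, 13, 17, 15, 11, 8] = (2 14 17 8)(3 5 16 11)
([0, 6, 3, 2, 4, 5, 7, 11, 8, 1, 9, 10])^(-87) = (1 11)(2 3)(6 10)(7 9)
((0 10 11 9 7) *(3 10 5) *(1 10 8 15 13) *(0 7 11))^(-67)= ((0 5 3 8 15 13 1 10)(9 11))^(-67)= (0 13 3 10 15 5 1 8)(9 11)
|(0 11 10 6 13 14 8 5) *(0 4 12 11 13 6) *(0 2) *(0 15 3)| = |(0 13 14 8 5 4 12 11 10 2 15 3)| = 12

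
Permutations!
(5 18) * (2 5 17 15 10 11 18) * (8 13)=(2 5)(8 13)(10 11 18 17 15)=[0, 1, 5, 3, 4, 2, 6, 7, 13, 9, 11, 18, 12, 8, 14, 10, 16, 15, 17]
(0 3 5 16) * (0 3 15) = (0 15)(3 5 16) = [15, 1, 2, 5, 4, 16, 6, 7, 8, 9, 10, 11, 12, 13, 14, 0, 3]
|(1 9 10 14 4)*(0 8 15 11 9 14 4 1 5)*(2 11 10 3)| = 12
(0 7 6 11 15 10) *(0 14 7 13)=(0 13)(6 11 15 10 14 7)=[13, 1, 2, 3, 4, 5, 11, 6, 8, 9, 14, 15, 12, 0, 7, 10]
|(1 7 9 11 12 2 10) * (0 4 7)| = 9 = |(0 4 7 9 11 12 2 10 1)|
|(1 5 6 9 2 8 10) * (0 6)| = 8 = |(0 6 9 2 8 10 1 5)|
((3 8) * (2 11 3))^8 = (11)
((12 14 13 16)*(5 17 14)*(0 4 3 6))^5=((0 4 3 6)(5 17 14 13 16 12))^5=(0 4 3 6)(5 12 16 13 14 17)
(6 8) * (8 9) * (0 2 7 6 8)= [2, 1, 7, 3, 4, 5, 9, 6, 8, 0]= (0 2 7 6 9)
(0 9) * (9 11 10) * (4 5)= [11, 1, 2, 3, 5, 4, 6, 7, 8, 0, 9, 10]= (0 11 10 9)(4 5)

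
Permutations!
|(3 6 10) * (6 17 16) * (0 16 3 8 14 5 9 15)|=|(0 16 6 10 8 14 5 9 15)(3 17)|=18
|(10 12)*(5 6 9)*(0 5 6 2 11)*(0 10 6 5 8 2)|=9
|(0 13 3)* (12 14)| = |(0 13 3)(12 14)| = 6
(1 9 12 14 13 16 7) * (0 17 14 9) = (0 17 14 13 16 7 1)(9 12) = [17, 0, 2, 3, 4, 5, 6, 1, 8, 12, 10, 11, 9, 16, 13, 15, 7, 14]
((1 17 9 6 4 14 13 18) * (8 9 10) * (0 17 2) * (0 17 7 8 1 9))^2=((0 7 8)(1 2 17 10)(4 14 13 18 9 6))^2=(0 8 7)(1 17)(2 10)(4 13 9)(6 14 18)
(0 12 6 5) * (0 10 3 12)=(3 12 6 5 10)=[0, 1, 2, 12, 4, 10, 5, 7, 8, 9, 3, 11, 6]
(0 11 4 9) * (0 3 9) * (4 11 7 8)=[7, 1, 2, 9, 0, 5, 6, 8, 4, 3, 10, 11]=(11)(0 7 8 4)(3 9)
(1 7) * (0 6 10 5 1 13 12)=(0 6 10 5 1 7 13 12)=[6, 7, 2, 3, 4, 1, 10, 13, 8, 9, 5, 11, 0, 12]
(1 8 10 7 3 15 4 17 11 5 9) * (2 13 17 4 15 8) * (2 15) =(1 15 2 13 17 11 5 9)(3 8 10 7) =[0, 15, 13, 8, 4, 9, 6, 3, 10, 1, 7, 5, 12, 17, 14, 2, 16, 11]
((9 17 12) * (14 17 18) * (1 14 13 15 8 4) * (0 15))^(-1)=((0 15 8 4 1 14 17 12 9 18 13))^(-1)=(0 13 18 9 12 17 14 1 4 8 15)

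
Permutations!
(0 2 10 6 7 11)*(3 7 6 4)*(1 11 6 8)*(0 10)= (0 2)(1 11 10 4 3 7 6 8)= [2, 11, 0, 7, 3, 5, 8, 6, 1, 9, 4, 10]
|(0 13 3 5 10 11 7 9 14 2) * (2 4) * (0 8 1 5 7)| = 13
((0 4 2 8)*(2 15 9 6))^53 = (0 6 4 2 15 8 9)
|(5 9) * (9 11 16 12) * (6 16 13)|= |(5 11 13 6 16 12 9)|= 7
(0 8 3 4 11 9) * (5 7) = [8, 1, 2, 4, 11, 7, 6, 5, 3, 0, 10, 9] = (0 8 3 4 11 9)(5 7)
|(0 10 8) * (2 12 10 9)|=|(0 9 2 12 10 8)|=6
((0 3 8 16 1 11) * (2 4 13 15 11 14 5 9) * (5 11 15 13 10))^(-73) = ((0 3 8 16 1 14 11)(2 4 10 5 9))^(-73) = (0 1 3 14 8 11 16)(2 10 9 4 5)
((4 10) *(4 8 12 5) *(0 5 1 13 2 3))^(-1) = (0 3 2 13 1 12 8 10 4 5) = ((0 5 4 10 8 12 1 13 2 3))^(-1)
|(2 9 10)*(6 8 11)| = 3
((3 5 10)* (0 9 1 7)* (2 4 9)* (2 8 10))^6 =(0 4 10 1 5)(2 8 9 3 7)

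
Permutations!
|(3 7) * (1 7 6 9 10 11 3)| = |(1 7)(3 6 9 10 11)| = 10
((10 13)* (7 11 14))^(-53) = (7 11 14)(10 13)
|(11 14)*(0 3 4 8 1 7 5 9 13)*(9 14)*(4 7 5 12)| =|(0 3 7 12 4 8 1 5 14 11 9 13)| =12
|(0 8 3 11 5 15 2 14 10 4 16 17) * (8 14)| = 6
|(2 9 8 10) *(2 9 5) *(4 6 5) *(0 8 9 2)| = 7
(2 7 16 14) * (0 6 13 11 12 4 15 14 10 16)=(0 6 13 11 12 4 15 14 2 7)(10 16)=[6, 1, 7, 3, 15, 5, 13, 0, 8, 9, 16, 12, 4, 11, 2, 14, 10]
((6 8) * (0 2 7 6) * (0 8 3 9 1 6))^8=(9)(0 7 2)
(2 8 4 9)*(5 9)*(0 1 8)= (0 1 8 4 5 9 2)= [1, 8, 0, 3, 5, 9, 6, 7, 4, 2]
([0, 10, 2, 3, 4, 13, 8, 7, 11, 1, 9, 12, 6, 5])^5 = (1 9 10)(5 13)(6 8 11 12)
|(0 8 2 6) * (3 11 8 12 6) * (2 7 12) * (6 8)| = 15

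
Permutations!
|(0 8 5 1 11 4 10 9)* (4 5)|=|(0 8 4 10 9)(1 11 5)|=15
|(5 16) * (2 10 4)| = 6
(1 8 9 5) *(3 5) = (1 8 9 3 5) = [0, 8, 2, 5, 4, 1, 6, 7, 9, 3]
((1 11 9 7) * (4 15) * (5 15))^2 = (1 9)(4 15 5)(7 11)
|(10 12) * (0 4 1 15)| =|(0 4 1 15)(10 12)| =4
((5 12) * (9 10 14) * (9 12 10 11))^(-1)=(5 12 14 10)(9 11)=((5 10 14 12)(9 11))^(-1)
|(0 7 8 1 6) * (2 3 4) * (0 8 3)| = |(0 7 3 4 2)(1 6 8)| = 15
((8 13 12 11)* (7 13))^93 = ((7 13 12 11 8))^93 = (7 11 13 8 12)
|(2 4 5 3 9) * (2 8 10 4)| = 6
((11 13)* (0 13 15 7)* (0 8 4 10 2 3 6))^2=((0 13 11 15 7 8 4 10 2 3 6))^2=(0 11 7 4 2 6 13 15 8 10 3)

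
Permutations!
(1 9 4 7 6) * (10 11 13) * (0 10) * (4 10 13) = [13, 9, 2, 3, 7, 5, 1, 6, 8, 10, 11, 4, 12, 0] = (0 13)(1 9 10 11 4 7 6)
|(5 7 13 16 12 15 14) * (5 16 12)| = 7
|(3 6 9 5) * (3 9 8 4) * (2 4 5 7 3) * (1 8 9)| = |(1 8 5)(2 4)(3 6 9 7)| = 12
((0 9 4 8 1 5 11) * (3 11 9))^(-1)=((0 3 11)(1 5 9 4 8))^(-1)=(0 11 3)(1 8 4 9 5)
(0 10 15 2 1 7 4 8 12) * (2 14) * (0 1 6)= (0 10 15 14 2 6)(1 7 4 8 12)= [10, 7, 6, 3, 8, 5, 0, 4, 12, 9, 15, 11, 1, 13, 2, 14]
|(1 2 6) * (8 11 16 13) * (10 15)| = 12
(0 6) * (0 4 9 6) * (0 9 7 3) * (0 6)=[9, 1, 2, 6, 7, 5, 4, 3, 8, 0]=(0 9)(3 6 4 7)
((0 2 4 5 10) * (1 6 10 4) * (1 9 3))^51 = ((0 2 9 3 1 6 10)(4 5))^51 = (0 9 1 10 2 3 6)(4 5)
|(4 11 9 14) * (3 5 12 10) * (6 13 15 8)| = 4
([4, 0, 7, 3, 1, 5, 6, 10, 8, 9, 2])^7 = [4, 0, 7, 3, 1, 5, 6, 10, 8, 9, 2]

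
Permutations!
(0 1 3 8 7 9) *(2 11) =(0 1 3 8 7 9)(2 11) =[1, 3, 11, 8, 4, 5, 6, 9, 7, 0, 10, 2]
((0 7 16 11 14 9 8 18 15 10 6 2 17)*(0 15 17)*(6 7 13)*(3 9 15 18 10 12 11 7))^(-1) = ((0 13 6 2)(3 9 8 10)(7 16)(11 14 15 12)(17 18))^(-1) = (0 2 6 13)(3 10 8 9)(7 16)(11 12 15 14)(17 18)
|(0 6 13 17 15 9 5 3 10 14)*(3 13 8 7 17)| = 12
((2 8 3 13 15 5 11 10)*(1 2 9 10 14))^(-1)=(1 14 11 5 15 13 3 8 2)(9 10)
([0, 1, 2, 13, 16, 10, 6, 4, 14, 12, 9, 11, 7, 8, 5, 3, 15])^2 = (3 8 5 9 7 16)(4 15 13 14 10 12)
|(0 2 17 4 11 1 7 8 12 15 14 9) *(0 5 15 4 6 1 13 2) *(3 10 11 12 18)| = |(1 7 8 18 3 10 11 13 2 17 6)(4 12)(5 15 14 9)| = 44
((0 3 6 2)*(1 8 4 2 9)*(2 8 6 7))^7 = (0 2 7 3)(1 6 9)(4 8)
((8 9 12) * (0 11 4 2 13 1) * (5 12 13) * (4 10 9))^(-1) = ((0 11 10 9 13 1)(2 5 12 8 4))^(-1) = (0 1 13 9 10 11)(2 4 8 12 5)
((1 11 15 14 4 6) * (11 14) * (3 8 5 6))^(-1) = (1 6 5 8 3 4 14)(11 15)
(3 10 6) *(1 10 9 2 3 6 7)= [0, 10, 3, 9, 4, 5, 6, 1, 8, 2, 7]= (1 10 7)(2 3 9)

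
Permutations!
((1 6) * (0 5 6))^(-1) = (0 1 6 5)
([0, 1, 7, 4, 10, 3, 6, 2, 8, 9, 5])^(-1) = [0, 1, 7, 5, 3, 10, 6, 2, 8, 9, 4]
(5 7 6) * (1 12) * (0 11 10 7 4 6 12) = [11, 0, 2, 3, 6, 4, 5, 12, 8, 9, 7, 10, 1] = (0 11 10 7 12 1)(4 6 5)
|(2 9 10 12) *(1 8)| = |(1 8)(2 9 10 12)| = 4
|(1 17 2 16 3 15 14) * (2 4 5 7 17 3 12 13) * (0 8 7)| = 12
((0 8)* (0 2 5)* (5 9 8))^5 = (0 5)(2 8 9)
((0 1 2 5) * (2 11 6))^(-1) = (0 5 2 6 11 1) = ((0 1 11 6 2 5))^(-1)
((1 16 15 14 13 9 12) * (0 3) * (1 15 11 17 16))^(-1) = ((0 3)(9 12 15 14 13)(11 17 16))^(-1) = (0 3)(9 13 14 15 12)(11 16 17)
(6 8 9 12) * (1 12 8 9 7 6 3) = [0, 12, 2, 1, 4, 5, 9, 6, 7, 8, 10, 11, 3] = (1 12 3)(6 9 8 7)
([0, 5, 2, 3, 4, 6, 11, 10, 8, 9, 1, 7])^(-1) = [0, 10, 2, 3, 4, 1, 5, 11, 8, 9, 7, 6]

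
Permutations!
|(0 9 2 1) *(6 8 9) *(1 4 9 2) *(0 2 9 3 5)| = |(0 6 8 9 1 2 4 3 5)| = 9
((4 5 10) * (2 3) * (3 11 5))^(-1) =(2 3 4 10 5 11)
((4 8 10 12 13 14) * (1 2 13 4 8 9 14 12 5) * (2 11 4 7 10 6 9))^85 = (1 13 5 2 10 4 7 11 12)(6 9 14 8)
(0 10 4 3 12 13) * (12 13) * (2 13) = [10, 1, 13, 2, 3, 5, 6, 7, 8, 9, 4, 11, 12, 0] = (0 10 4 3 2 13)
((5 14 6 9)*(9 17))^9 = (5 9 17 6 14)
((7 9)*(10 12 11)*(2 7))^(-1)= (2 9 7)(10 11 12)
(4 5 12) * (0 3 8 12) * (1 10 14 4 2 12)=(0 3 8 1 10 14 4 5)(2 12)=[3, 10, 12, 8, 5, 0, 6, 7, 1, 9, 14, 11, 2, 13, 4]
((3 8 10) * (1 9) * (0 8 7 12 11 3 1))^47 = (0 10 9 8 1)(3 11 12 7)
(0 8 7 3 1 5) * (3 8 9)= (0 9 3 1 5)(7 8)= [9, 5, 2, 1, 4, 0, 6, 8, 7, 3]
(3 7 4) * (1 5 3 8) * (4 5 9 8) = [0, 9, 2, 7, 4, 3, 6, 5, 1, 8] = (1 9 8)(3 7 5)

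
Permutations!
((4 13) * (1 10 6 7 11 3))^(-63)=((1 10 6 7 11 3)(4 13))^(-63)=(1 7)(3 6)(4 13)(10 11)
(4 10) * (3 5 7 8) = (3 5 7 8)(4 10) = [0, 1, 2, 5, 10, 7, 6, 8, 3, 9, 4]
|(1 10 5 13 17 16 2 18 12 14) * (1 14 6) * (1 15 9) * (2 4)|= 13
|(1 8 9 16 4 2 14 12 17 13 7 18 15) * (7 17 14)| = |(1 8 9 16 4 2 7 18 15)(12 14)(13 17)| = 18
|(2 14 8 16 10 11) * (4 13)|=6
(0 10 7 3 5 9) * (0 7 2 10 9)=(0 9 7 3 5)(2 10)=[9, 1, 10, 5, 4, 0, 6, 3, 8, 7, 2]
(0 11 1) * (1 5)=[11, 0, 2, 3, 4, 1, 6, 7, 8, 9, 10, 5]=(0 11 5 1)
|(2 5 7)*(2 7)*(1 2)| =3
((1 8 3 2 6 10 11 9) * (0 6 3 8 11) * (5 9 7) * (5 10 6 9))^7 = (0 9 1 11 7 10)(2 3)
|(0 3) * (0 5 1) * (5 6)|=5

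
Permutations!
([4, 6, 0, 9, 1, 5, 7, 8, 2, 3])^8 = (9)(0 4 1 6 7 8 2)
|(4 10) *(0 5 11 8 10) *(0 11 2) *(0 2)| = 4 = |(0 5)(4 11 8 10)|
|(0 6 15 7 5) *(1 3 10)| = |(0 6 15 7 5)(1 3 10)| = 15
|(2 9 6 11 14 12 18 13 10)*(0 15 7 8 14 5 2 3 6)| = 15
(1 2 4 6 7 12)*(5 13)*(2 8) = [0, 8, 4, 3, 6, 13, 7, 12, 2, 9, 10, 11, 1, 5] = (1 8 2 4 6 7 12)(5 13)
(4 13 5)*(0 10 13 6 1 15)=(0 10 13 5 4 6 1 15)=[10, 15, 2, 3, 6, 4, 1, 7, 8, 9, 13, 11, 12, 5, 14, 0]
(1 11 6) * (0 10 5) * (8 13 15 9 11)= (0 10 5)(1 8 13 15 9 11 6)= [10, 8, 2, 3, 4, 0, 1, 7, 13, 11, 5, 6, 12, 15, 14, 9]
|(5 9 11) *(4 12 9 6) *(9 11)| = 5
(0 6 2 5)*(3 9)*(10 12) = [6, 1, 5, 9, 4, 0, 2, 7, 8, 3, 12, 11, 10] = (0 6 2 5)(3 9)(10 12)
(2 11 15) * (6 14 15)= [0, 1, 11, 3, 4, 5, 14, 7, 8, 9, 10, 6, 12, 13, 15, 2]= (2 11 6 14 15)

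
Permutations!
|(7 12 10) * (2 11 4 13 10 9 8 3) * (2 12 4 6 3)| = 28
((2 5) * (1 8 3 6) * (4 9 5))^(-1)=((1 8 3 6)(2 4 9 5))^(-1)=(1 6 3 8)(2 5 9 4)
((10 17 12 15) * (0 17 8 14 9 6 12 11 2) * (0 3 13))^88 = (0 3 11)(2 17 13)(6 8 12 14 15 9 10)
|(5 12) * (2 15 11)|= 6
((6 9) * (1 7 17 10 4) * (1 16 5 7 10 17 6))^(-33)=((17)(1 10 4 16 5 7 6 9))^(-33)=(17)(1 9 6 7 5 16 4 10)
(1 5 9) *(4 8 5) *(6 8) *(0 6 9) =(0 6 8 5)(1 4 9) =[6, 4, 2, 3, 9, 0, 8, 7, 5, 1]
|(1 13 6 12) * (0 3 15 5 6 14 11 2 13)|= |(0 3 15 5 6 12 1)(2 13 14 11)|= 28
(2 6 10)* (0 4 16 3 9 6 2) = [4, 1, 2, 9, 16, 5, 10, 7, 8, 6, 0, 11, 12, 13, 14, 15, 3] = (0 4 16 3 9 6 10)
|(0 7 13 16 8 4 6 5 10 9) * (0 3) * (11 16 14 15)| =14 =|(0 7 13 14 15 11 16 8 4 6 5 10 9 3)|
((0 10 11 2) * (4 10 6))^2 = ((0 6 4 10 11 2))^2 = (0 4 11)(2 6 10)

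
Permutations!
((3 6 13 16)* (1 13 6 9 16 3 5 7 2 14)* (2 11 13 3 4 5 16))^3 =(16)(1 2 3 14 9)(4 11 5 13 7)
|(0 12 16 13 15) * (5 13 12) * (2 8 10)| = 12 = |(0 5 13 15)(2 8 10)(12 16)|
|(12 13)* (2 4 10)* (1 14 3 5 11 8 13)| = |(1 14 3 5 11 8 13 12)(2 4 10)| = 24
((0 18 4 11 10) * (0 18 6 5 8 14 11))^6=(0 10 8)(4 11 5)(6 18 14)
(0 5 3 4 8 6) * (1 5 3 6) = (0 3 4 8 1 5 6) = [3, 5, 2, 4, 8, 6, 0, 7, 1]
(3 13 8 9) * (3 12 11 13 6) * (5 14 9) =(3 6)(5 14 9 12 11 13 8) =[0, 1, 2, 6, 4, 14, 3, 7, 5, 12, 10, 13, 11, 8, 9]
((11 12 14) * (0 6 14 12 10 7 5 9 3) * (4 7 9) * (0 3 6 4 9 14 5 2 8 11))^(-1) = ((0 4 7 2 8 11 10 14)(5 9 6))^(-1) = (0 14 10 11 8 2 7 4)(5 6 9)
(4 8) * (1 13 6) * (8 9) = [0, 13, 2, 3, 9, 5, 1, 7, 4, 8, 10, 11, 12, 6] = (1 13 6)(4 9 8)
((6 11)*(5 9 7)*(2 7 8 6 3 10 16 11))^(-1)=((2 7 5 9 8 6)(3 10 16 11))^(-1)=(2 6 8 9 5 7)(3 11 16 10)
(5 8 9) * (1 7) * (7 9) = (1 9 5 8 7) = [0, 9, 2, 3, 4, 8, 6, 1, 7, 5]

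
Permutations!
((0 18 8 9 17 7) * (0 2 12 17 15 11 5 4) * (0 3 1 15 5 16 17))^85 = (0 16 4)(1 8 7)(2 15 9)(3 18 17)(5 12 11)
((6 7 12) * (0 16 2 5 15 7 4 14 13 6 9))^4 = ((0 16 2 5 15 7 12 9)(4 14 13 6))^4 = (0 15)(2 12)(5 9)(7 16)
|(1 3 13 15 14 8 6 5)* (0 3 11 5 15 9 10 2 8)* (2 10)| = |(0 3 13 9 2 8 6 15 14)(1 11 5)| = 9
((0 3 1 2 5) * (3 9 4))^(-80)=((0 9 4 3 1 2 5))^(-80)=(0 1 9 2 4 5 3)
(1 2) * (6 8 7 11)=(1 2)(6 8 7 11)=[0, 2, 1, 3, 4, 5, 8, 11, 7, 9, 10, 6]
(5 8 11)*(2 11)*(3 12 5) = [0, 1, 11, 12, 4, 8, 6, 7, 2, 9, 10, 3, 5] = (2 11 3 12 5 8)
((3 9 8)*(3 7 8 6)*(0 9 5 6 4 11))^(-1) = (0 11 4 9)(3 6 5)(7 8) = ((0 9 4 11)(3 5 6)(7 8))^(-1)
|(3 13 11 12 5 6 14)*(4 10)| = |(3 13 11 12 5 6 14)(4 10)| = 14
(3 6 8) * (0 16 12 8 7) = [16, 1, 2, 6, 4, 5, 7, 0, 3, 9, 10, 11, 8, 13, 14, 15, 12] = (0 16 12 8 3 6 7)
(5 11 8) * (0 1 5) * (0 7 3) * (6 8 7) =(0 1 5 11 7 3)(6 8) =[1, 5, 2, 0, 4, 11, 8, 3, 6, 9, 10, 7]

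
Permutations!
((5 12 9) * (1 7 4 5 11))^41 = (1 11 9 12 5 4 7)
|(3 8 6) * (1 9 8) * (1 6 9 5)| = |(1 5)(3 6)(8 9)| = 2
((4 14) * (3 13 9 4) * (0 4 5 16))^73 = (0 4 14 3 13 9 5 16)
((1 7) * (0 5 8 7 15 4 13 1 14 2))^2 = ((0 5 8 7 14 2)(1 15 4 13))^2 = (0 8 14)(1 4)(2 5 7)(13 15)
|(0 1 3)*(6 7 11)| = |(0 1 3)(6 7 11)| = 3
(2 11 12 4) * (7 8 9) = [0, 1, 11, 3, 2, 5, 6, 8, 9, 7, 10, 12, 4] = (2 11 12 4)(7 8 9)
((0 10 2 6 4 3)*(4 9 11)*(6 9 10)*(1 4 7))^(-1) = (0 3 4 1 7 11 9 2 10 6)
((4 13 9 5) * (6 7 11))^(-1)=((4 13 9 5)(6 7 11))^(-1)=(4 5 9 13)(6 11 7)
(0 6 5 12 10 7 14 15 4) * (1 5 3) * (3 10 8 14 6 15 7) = (0 15 4)(1 5 12 8 14 7 6 10 3) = [15, 5, 2, 1, 0, 12, 10, 6, 14, 9, 3, 11, 8, 13, 7, 4]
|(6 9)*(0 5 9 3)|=5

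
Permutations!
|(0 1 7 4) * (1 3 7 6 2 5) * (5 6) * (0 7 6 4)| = 6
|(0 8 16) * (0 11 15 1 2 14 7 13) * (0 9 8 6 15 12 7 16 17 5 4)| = |(0 6 15 1 2 14 16 11 12 7 13 9 8 17 5 4)| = 16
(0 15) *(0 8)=(0 15 8)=[15, 1, 2, 3, 4, 5, 6, 7, 0, 9, 10, 11, 12, 13, 14, 8]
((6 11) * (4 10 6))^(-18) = ((4 10 6 11))^(-18) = (4 6)(10 11)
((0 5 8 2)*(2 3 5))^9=((0 2)(3 5 8))^9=(8)(0 2)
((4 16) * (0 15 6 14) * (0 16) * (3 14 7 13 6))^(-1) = (0 4 16 14 3 15)(6 13 7)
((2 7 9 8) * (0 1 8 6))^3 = ((0 1 8 2 7 9 6))^3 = (0 2 6 8 9 1 7)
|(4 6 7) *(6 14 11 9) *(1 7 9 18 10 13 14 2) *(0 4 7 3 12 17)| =70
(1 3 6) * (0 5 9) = (0 5 9)(1 3 6) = [5, 3, 2, 6, 4, 9, 1, 7, 8, 0]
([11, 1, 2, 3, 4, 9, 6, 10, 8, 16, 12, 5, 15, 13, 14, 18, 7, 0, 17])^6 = (0 10 11 12 5 15 9 18 16 17 7)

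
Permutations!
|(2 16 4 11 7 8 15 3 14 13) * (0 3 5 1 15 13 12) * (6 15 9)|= |(0 3 14 12)(1 9 6 15 5)(2 16 4 11 7 8 13)|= 140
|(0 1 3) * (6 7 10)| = |(0 1 3)(6 7 10)| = 3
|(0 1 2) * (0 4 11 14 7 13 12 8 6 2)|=|(0 1)(2 4 11 14 7 13 12 8 6)|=18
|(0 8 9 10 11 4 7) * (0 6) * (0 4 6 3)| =9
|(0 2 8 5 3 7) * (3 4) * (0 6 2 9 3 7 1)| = 12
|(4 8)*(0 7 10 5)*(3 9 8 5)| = 8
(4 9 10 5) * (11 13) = (4 9 10 5)(11 13) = [0, 1, 2, 3, 9, 4, 6, 7, 8, 10, 5, 13, 12, 11]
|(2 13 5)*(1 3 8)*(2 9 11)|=15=|(1 3 8)(2 13 5 9 11)|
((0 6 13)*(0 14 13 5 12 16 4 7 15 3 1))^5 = ((0 6 5 12 16 4 7 15 3 1)(13 14))^5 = (0 4)(1 16)(3 12)(5 15)(6 7)(13 14)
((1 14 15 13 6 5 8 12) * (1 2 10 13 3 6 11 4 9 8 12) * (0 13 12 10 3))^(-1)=((0 13 11 4 9 8 1 14 15)(2 3 6 5 10 12))^(-1)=(0 15 14 1 8 9 4 11 13)(2 12 10 5 6 3)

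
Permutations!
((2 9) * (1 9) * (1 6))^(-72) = (9)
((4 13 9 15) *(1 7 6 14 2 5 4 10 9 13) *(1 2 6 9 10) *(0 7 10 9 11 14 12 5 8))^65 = (0 12)(1 10 9 15)(2 14)(4 11)(5 7)(6 8)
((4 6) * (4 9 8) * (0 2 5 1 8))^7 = ((0 2 5 1 8 4 6 9))^7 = (0 9 6 4 8 1 5 2)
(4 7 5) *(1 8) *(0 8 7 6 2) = (0 8 1 7 5 4 6 2) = [8, 7, 0, 3, 6, 4, 2, 5, 1]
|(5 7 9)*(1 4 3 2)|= 12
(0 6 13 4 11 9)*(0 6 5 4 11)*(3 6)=(0 5 4)(3 6 13 11 9)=[5, 1, 2, 6, 0, 4, 13, 7, 8, 3, 10, 9, 12, 11]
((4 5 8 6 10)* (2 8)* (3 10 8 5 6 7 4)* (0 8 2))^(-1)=(0 5 2 6 4 7 8)(3 10)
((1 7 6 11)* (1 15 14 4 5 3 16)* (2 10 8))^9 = (1 16 3 5 4 14 15 11 6 7)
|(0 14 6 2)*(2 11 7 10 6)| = 12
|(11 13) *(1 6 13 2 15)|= |(1 6 13 11 2 15)|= 6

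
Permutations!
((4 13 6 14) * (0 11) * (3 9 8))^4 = (14)(3 9 8)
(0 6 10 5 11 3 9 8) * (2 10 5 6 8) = (0 8)(2 10 6 5 11 3 9) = [8, 1, 10, 9, 4, 11, 5, 7, 0, 2, 6, 3]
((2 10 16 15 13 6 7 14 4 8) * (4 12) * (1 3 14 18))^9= (1 15 4 18 16 12 7 10 14 6 2 3 13 8)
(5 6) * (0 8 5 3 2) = (0 8 5 6 3 2) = [8, 1, 0, 2, 4, 6, 3, 7, 5]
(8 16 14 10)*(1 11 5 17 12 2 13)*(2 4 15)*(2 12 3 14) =[0, 11, 13, 14, 15, 17, 6, 7, 16, 9, 8, 5, 4, 1, 10, 12, 2, 3] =(1 11 5 17 3 14 10 8 16 2 13)(4 15 12)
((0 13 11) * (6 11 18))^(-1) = ((0 13 18 6 11))^(-1) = (0 11 6 18 13)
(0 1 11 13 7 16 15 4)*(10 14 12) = (0 1 11 13 7 16 15 4)(10 14 12) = [1, 11, 2, 3, 0, 5, 6, 16, 8, 9, 14, 13, 10, 7, 12, 4, 15]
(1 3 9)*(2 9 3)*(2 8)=(1 8 2 9)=[0, 8, 9, 3, 4, 5, 6, 7, 2, 1]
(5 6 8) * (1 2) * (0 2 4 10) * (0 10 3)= (10)(0 2 1 4 3)(5 6 8)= [2, 4, 1, 0, 3, 6, 8, 7, 5, 9, 10]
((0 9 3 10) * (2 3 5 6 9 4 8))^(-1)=(0 10 3 2 8 4)(5 9 6)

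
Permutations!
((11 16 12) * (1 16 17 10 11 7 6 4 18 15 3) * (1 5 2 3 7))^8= (1 12 16)(2 5 3)(4 7 18 6 15)(10 17 11)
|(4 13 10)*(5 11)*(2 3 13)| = |(2 3 13 10 4)(5 11)| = 10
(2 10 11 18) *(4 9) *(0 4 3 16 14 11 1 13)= (0 4 9 3 16 14 11 18 2 10 1 13)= [4, 13, 10, 16, 9, 5, 6, 7, 8, 3, 1, 18, 12, 0, 11, 15, 14, 17, 2]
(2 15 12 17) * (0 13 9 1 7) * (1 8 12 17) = (0 13 9 8 12 1 7)(2 15 17) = [13, 7, 15, 3, 4, 5, 6, 0, 12, 8, 10, 11, 1, 9, 14, 17, 16, 2]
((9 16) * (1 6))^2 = ((1 6)(9 16))^2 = (16)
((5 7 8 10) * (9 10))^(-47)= (5 9 7 10 8)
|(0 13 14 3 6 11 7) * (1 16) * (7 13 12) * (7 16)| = 5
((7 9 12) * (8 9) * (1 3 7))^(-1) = ((1 3 7 8 9 12))^(-1) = (1 12 9 8 7 3)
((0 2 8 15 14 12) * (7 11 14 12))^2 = (0 8 12 2 15)(7 14 11) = ((0 2 8 15 12)(7 11 14))^2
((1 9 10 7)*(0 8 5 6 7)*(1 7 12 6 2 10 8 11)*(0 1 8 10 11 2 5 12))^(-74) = (0 12 11)(1 9 10)(2 6 8)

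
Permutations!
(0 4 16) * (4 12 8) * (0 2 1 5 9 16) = [12, 5, 1, 3, 0, 9, 6, 7, 4, 16, 10, 11, 8, 13, 14, 15, 2] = (0 12 8 4)(1 5 9 16 2)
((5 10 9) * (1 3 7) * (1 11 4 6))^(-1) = ((1 3 7 11 4 6)(5 10 9))^(-1) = (1 6 4 11 7 3)(5 9 10)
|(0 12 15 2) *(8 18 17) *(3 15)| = 15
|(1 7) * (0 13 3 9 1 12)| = |(0 13 3 9 1 7 12)| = 7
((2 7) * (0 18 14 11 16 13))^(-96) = (18) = ((0 18 14 11 16 13)(2 7))^(-96)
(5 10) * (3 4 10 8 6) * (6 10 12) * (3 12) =(3 4)(5 8 10)(6 12) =[0, 1, 2, 4, 3, 8, 12, 7, 10, 9, 5, 11, 6]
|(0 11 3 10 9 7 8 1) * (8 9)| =6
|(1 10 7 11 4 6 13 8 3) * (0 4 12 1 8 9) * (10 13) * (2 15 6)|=|(0 4 2 15 6 10 7 11 12 1 13 9)(3 8)|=12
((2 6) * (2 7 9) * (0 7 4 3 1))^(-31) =((0 7 9 2 6 4 3 1))^(-31) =(0 7 9 2 6 4 3 1)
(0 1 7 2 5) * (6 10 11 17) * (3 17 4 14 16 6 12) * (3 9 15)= (0 1 7 2 5)(3 17 12 9 15)(4 14 16 6 10 11)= [1, 7, 5, 17, 14, 0, 10, 2, 8, 15, 11, 4, 9, 13, 16, 3, 6, 12]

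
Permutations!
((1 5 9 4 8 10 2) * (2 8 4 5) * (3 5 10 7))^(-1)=(1 2)(3 7 8 10 9 5)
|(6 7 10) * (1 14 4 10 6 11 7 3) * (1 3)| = |(1 14 4 10 11 7 6)| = 7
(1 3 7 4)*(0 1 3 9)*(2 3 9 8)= (0 1 8 2 3 7 4 9)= [1, 8, 3, 7, 9, 5, 6, 4, 2, 0]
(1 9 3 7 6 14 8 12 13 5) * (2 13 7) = (1 9 3 2 13 5)(6 14 8 12 7) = [0, 9, 13, 2, 4, 1, 14, 6, 12, 3, 10, 11, 7, 5, 8]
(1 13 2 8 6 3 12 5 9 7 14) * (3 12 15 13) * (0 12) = (0 12 5 9 7 14 1 3 15 13 2 8 6) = [12, 3, 8, 15, 4, 9, 0, 14, 6, 7, 10, 11, 5, 2, 1, 13]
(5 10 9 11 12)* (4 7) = (4 7)(5 10 9 11 12) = [0, 1, 2, 3, 7, 10, 6, 4, 8, 11, 9, 12, 5]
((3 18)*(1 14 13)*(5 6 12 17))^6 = (18)(5 12)(6 17)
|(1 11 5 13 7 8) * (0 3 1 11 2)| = |(0 3 1 2)(5 13 7 8 11)| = 20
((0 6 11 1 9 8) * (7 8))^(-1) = ((0 6 11 1 9 7 8))^(-1) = (0 8 7 9 1 11 6)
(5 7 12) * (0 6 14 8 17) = [6, 1, 2, 3, 4, 7, 14, 12, 17, 9, 10, 11, 5, 13, 8, 15, 16, 0] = (0 6 14 8 17)(5 7 12)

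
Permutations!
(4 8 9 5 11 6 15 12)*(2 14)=(2 14)(4 8 9 5 11 6 15 12)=[0, 1, 14, 3, 8, 11, 15, 7, 9, 5, 10, 6, 4, 13, 2, 12]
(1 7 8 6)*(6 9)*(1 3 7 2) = (1 2)(3 7 8 9 6) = [0, 2, 1, 7, 4, 5, 3, 8, 9, 6]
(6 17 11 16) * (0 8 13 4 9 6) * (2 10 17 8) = (0 2 10 17 11 16)(4 9 6 8 13) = [2, 1, 10, 3, 9, 5, 8, 7, 13, 6, 17, 16, 12, 4, 14, 15, 0, 11]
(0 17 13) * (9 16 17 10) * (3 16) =[10, 1, 2, 16, 4, 5, 6, 7, 8, 3, 9, 11, 12, 0, 14, 15, 17, 13] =(0 10 9 3 16 17 13)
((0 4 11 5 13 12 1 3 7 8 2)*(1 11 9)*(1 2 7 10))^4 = ((0 4 9 2)(1 3 10)(5 13 12 11)(7 8))^4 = (13)(1 3 10)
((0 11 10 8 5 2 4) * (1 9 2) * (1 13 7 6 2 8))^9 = (0 6 5 1)(2 13 9 11)(4 7 8 10) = ((0 11 10 1 9 8 5 13 7 6 2 4))^9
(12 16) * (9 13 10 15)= [0, 1, 2, 3, 4, 5, 6, 7, 8, 13, 15, 11, 16, 10, 14, 9, 12]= (9 13 10 15)(12 16)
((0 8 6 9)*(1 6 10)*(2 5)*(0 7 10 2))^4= ((0 8 2 5)(1 6 9 7 10))^4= (1 10 7 9 6)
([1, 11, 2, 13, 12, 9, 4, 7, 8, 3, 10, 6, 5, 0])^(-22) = (0 3 5 4 11)(1 13 9 12 6)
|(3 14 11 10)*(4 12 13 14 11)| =|(3 11 10)(4 12 13 14)| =12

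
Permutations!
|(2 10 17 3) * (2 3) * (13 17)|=|(2 10 13 17)|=4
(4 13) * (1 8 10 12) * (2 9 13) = (1 8 10 12)(2 9 13 4) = [0, 8, 9, 3, 2, 5, 6, 7, 10, 13, 12, 11, 1, 4]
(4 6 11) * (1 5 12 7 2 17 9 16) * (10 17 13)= (1 5 12 7 2 13 10 17 9 16)(4 6 11)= [0, 5, 13, 3, 6, 12, 11, 2, 8, 16, 17, 4, 7, 10, 14, 15, 1, 9]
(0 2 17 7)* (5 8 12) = (0 2 17 7)(5 8 12) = [2, 1, 17, 3, 4, 8, 6, 0, 12, 9, 10, 11, 5, 13, 14, 15, 16, 7]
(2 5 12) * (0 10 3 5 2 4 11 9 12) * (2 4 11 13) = (0 10 3 5)(2 4 13)(9 12 11) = [10, 1, 4, 5, 13, 0, 6, 7, 8, 12, 3, 9, 11, 2]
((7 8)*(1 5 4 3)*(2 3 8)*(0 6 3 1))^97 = ((0 6 3)(1 5 4 8 7 2))^97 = (0 6 3)(1 5 4 8 7 2)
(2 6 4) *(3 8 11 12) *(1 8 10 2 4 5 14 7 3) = (1 8 11 12)(2 6 5 14 7 3 10) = [0, 8, 6, 10, 4, 14, 5, 3, 11, 9, 2, 12, 1, 13, 7]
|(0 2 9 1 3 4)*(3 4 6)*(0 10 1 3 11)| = |(0 2 9 3 6 11)(1 4 10)| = 6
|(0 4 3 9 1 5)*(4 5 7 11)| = 6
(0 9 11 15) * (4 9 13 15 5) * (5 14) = (0 13 15)(4 9 11 14 5) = [13, 1, 2, 3, 9, 4, 6, 7, 8, 11, 10, 14, 12, 15, 5, 0]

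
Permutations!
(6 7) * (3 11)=[0, 1, 2, 11, 4, 5, 7, 6, 8, 9, 10, 3]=(3 11)(6 7)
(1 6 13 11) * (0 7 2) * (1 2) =(0 7 1 6 13 11 2) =[7, 6, 0, 3, 4, 5, 13, 1, 8, 9, 10, 2, 12, 11]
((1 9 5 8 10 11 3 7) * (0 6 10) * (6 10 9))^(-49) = (0 10 11 3 7 1 6 9 5 8)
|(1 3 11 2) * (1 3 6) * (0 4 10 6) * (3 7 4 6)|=|(0 6 1)(2 7 4 10 3 11)|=6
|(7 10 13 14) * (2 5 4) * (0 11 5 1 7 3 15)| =|(0 11 5 4 2 1 7 10 13 14 3 15)| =12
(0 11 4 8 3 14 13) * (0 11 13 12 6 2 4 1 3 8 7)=(0 13 11 1 3 14 12 6 2 4 7)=[13, 3, 4, 14, 7, 5, 2, 0, 8, 9, 10, 1, 6, 11, 12]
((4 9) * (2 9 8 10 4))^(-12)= ((2 9)(4 8 10))^(-12)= (10)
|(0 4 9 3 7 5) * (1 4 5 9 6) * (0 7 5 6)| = 4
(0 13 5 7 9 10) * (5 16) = [13, 1, 2, 3, 4, 7, 6, 9, 8, 10, 0, 11, 12, 16, 14, 15, 5] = (0 13 16 5 7 9 10)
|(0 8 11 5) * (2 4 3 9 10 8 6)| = 10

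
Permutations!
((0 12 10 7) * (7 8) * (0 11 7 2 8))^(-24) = (12)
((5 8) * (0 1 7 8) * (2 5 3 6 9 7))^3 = (0 5 2 1)(3 7 6 8 9)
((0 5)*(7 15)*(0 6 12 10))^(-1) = (0 10 12 6 5)(7 15)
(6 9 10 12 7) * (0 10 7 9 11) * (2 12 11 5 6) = [10, 1, 12, 3, 4, 6, 5, 2, 8, 7, 11, 0, 9] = (0 10 11)(2 12 9 7)(5 6)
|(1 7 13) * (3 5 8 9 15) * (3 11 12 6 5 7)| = 28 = |(1 3 7 13)(5 8 9 15 11 12 6)|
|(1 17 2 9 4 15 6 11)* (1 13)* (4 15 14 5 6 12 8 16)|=14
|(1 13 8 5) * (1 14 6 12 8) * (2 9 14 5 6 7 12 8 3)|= |(1 13)(2 9 14 7 12 3)(6 8)|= 6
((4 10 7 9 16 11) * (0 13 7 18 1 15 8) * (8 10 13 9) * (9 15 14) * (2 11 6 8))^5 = (0 14)(1 8)(6 18)(9 15)(10 16)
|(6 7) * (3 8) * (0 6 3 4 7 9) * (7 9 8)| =10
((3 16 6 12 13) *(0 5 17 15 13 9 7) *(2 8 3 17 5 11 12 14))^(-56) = (0 7 9 12 11)(2 6 3)(8 14 16)(13 17 15) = ((0 11 12 9 7)(2 8 3 16 6 14)(13 17 15))^(-56)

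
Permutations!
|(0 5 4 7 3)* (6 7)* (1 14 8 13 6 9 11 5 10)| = |(0 10 1 14 8 13 6 7 3)(4 9 11 5)| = 36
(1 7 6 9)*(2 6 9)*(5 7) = (1 5 7 9)(2 6) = [0, 5, 6, 3, 4, 7, 2, 9, 8, 1]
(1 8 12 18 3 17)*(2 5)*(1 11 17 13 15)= (1 8 12 18 3 13 15)(2 5)(11 17)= [0, 8, 5, 13, 4, 2, 6, 7, 12, 9, 10, 17, 18, 15, 14, 1, 16, 11, 3]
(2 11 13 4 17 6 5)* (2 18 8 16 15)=(2 11 13 4 17 6 5 18 8 16 15)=[0, 1, 11, 3, 17, 18, 5, 7, 16, 9, 10, 13, 12, 4, 14, 2, 15, 6, 8]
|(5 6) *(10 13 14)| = 6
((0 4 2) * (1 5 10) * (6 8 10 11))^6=((0 4 2)(1 5 11 6 8 10))^6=(11)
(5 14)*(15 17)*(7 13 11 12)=(5 14)(7 13 11 12)(15 17)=[0, 1, 2, 3, 4, 14, 6, 13, 8, 9, 10, 12, 7, 11, 5, 17, 16, 15]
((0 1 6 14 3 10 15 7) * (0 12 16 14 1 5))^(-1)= (0 5)(1 6)(3 14 16 12 7 15 10)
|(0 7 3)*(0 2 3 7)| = 2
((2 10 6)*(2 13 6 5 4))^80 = (13) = ((2 10 5 4)(6 13))^80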